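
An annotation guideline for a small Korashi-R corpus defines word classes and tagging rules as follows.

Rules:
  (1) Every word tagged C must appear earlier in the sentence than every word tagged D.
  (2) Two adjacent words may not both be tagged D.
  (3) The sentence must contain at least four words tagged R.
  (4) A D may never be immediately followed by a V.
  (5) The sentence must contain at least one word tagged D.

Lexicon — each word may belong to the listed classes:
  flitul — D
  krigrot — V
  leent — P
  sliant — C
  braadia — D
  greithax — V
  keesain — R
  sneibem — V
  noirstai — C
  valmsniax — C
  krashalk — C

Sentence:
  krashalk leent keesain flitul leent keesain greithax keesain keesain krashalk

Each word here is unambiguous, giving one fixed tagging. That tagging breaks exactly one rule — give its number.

Fixed tagging: C P R D P R V R R C.
Rule check: R1 fails, R2 ok, R3 ok, R4 ok, R5 ok.
Only rule 1 fails.

1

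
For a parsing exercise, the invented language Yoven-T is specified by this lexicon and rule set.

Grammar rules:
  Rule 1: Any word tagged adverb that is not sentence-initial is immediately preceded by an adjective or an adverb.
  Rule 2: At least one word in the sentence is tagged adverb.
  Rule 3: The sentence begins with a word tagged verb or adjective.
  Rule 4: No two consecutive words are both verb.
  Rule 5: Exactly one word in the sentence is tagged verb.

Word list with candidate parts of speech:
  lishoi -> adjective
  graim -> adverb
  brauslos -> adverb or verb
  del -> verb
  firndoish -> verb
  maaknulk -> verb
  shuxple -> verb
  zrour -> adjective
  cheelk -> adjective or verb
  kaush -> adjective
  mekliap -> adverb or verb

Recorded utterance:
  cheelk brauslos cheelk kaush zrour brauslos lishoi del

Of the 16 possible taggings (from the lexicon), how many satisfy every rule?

1

Candidates per position — 1:cheelk {adjective,verb}; 2:brauslos {adverb,verb}; 3:cheelk {adjective,verb}; 4:kaush {adjective}; 5:zrour {adjective}; 6:brauslos {adverb,verb}; 7:lishoi {adjective}; 8:del {verb}.
There are 16 candidate sequences in total.
The sequences that satisfy every rule: adjective adverb adjective adjective adjective adverb adjective verb.
Count = 1.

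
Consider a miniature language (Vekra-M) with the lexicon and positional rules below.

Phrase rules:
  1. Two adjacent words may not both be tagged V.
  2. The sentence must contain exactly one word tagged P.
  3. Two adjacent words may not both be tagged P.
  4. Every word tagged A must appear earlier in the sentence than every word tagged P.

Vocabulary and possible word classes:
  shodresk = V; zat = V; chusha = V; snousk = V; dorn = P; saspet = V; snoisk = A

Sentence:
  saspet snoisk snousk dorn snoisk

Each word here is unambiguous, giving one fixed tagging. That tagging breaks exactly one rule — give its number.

Fixed tagging: V A V P A.
Rule check: R1 holds, R2 holds, R3 holds, R4 violated.
Only rule 4 fails.

4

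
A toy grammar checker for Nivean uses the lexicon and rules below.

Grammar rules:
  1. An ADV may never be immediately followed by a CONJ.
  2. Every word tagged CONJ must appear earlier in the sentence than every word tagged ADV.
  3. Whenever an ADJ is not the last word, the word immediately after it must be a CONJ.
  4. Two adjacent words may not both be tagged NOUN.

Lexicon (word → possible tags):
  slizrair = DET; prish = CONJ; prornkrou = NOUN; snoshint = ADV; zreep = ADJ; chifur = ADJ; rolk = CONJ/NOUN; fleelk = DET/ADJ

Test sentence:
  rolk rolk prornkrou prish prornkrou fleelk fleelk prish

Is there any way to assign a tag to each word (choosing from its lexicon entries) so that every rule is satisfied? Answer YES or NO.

Candidates per position — 1:rolk {CONJ,NOUN}; 2:rolk {CONJ,NOUN}; 3:prornkrou {NOUN}; 4:prish {CONJ}; 5:prornkrou {NOUN}; 6:fleelk {DET,ADJ}; 7:fleelk {DET,ADJ}; 8:prish {CONJ}.
One satisfying assignment: NOUN CONJ NOUN CONJ NOUN DET DET CONJ.
Checking: rule 1 ✓; rule 2 ✓; rule 3 ✓; rule 4 ✓.

YES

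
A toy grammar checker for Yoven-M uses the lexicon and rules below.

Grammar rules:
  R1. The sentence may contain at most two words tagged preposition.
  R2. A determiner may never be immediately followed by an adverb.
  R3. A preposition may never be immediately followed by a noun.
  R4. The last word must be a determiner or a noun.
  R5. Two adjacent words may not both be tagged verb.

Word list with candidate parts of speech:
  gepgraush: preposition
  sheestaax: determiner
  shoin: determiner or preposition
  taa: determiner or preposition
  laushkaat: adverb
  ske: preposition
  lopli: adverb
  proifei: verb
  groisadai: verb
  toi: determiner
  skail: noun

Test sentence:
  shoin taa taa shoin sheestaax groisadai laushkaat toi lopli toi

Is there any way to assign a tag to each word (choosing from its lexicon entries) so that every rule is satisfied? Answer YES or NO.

NO

Candidates per position — 1:shoin {determiner,preposition}; 2:taa {determiner,preposition}; 3:taa {determiner,preposition}; 4:shoin {determiner,preposition}; 5:sheestaax {determiner}; 6:groisadai {verb}; 7:laushkaat {adverb}; 8:toi {determiner}; 9:lopli {adverb}; 10:toi {determiner}.
Rule 2 cannot be satisfied by any choice of tags from the lexicon.
So there is no consistent tagging.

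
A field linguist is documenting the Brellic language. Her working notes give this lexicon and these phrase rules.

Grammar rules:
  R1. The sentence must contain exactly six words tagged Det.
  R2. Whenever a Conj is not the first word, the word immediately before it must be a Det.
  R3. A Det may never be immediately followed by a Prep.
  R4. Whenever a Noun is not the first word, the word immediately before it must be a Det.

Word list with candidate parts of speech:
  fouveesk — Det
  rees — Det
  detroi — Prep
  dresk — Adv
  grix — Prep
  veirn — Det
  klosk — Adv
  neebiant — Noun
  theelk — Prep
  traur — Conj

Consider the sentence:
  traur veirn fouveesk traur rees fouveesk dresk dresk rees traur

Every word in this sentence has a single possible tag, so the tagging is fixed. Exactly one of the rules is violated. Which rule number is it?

1

Fixed tagging: Conj Det Det Conj Det Det Adv Adv Det Conj.
Checking each rule: R1 fail, R2 pass, R3 pass, R4 pass.
Only rule 1 fails.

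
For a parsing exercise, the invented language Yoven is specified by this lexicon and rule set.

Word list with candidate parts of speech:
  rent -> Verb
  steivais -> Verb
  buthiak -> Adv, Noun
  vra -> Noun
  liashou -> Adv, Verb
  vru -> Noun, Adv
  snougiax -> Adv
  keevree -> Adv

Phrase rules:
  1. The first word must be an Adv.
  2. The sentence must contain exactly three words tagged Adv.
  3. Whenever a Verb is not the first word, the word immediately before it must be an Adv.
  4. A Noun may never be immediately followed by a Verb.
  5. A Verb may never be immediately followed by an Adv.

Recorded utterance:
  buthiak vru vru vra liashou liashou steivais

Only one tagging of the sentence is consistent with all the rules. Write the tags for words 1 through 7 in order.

Adv Noun Noun Noun Adv Adv Verb

Candidates per position — 1:buthiak {Adv,Noun}; 2:vru {Noun,Adv}; 3:vru {Noun,Adv}; 4:vra {Noun}; 5:liashou {Adv,Verb}; 6:liashou {Adv,Verb}; 7:steivais {Verb}.
Word 1 cannot be Noun — rule 1 would then fail for every completion. It is Adv.
Word 5 cannot be Verb — rule 3 would then fail for every completion. It is Adv.
Word 6 cannot be Verb — rule 3 would then fail for every completion. It is Adv.
Word 2 cannot be Adv — rule 2 would then fail for every completion. It is Noun.
Word 3 cannot be Adv — rule 2 would then fail for every completion. It is Noun.
The unique satisfying tagging is: Adv Noun Noun Noun Adv Adv Verb.
Rule-by-rule: rule 1 ok; rule 2 ok; rule 3 ok; rule 4 ok; rule 5 ok.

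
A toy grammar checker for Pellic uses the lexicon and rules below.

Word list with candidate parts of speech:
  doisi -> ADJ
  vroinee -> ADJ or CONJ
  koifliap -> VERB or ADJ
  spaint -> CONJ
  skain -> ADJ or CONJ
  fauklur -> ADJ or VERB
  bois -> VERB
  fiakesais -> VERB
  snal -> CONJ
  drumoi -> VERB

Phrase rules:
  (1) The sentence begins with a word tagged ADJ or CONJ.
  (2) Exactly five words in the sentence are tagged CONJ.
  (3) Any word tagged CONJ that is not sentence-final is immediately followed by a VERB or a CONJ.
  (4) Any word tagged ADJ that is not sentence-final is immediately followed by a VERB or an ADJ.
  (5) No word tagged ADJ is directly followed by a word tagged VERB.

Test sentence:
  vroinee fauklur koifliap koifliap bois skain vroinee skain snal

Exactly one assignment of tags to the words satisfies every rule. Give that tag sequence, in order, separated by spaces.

CONJ VERB VERB VERB VERB CONJ CONJ CONJ CONJ

Candidates per position — 1:vroinee {ADJ,CONJ}; 2:fauklur {ADJ,VERB}; 3:koifliap {VERB,ADJ}; 4:koifliap {VERB,ADJ}; 5:bois {VERB}; 6:skain {ADJ,CONJ}; 7:vroinee {ADJ,CONJ}; 8:skain {ADJ,CONJ}; 9:snal {CONJ}.
If word 1 were ADJ, no tagging could satisfy rule 2; so word 1 is CONJ.
If word 2 were ADJ, no tagging could satisfy rule 3; so word 2 is VERB.
If word 3 were ADJ, no tagging could satisfy rule 5; so word 3 is VERB.
If word 4 were ADJ, no tagging could satisfy rule 5; so word 4 is VERB.
If word 6 were ADJ, no tagging could satisfy rule 2; so word 6 is CONJ.
If word 7 were ADJ, no tagging could satisfy rule 2; so word 7 is CONJ.
If word 8 were ADJ, no tagging could satisfy rule 2; so word 8 is CONJ.
The only consistent sequence is: CONJ VERB VERB VERB VERB CONJ CONJ CONJ CONJ.
Rule-by-rule: rule 1 holds; rule 2 holds; rule 3 holds; rule 4 holds; rule 5 holds.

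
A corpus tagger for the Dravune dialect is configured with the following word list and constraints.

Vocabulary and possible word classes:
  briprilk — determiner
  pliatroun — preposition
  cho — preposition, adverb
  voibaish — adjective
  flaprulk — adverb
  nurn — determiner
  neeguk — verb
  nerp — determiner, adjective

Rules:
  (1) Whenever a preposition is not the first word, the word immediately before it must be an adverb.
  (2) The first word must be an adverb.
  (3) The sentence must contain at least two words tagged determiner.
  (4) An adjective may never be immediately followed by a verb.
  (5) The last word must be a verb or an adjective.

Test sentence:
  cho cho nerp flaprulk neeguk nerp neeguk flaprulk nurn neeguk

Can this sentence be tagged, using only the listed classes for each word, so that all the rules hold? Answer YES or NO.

YES

Candidates per position — 1:cho {preposition,adverb}; 2:cho {preposition,adverb}; 3:nerp {determiner,adjective}; 4:flaprulk {adverb}; 5:neeguk {verb}; 6:nerp {determiner,adjective}; 7:neeguk {verb}; 8:flaprulk {adverb}; 9:nurn {determiner}; 10:neeguk {verb}.
One satisfying assignment: adverb adverb determiner adverb verb determiner verb adverb determiner verb.
Rule-by-rule: rule 1 ok; rule 2 ok; rule 3 ok; rule 4 ok; rule 5 ok.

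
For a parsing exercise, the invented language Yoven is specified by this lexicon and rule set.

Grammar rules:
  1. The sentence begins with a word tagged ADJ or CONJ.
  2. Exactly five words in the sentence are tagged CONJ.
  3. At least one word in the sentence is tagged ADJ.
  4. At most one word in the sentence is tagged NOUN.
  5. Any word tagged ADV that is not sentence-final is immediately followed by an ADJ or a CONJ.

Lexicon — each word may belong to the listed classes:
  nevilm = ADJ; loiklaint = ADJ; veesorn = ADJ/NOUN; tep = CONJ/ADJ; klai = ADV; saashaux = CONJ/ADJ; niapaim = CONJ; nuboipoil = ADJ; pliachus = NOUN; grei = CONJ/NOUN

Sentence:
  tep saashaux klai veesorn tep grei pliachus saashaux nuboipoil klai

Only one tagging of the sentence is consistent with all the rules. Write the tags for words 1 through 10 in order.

Candidates per position — 1:tep {CONJ,ADJ}; 2:saashaux {CONJ,ADJ}; 3:klai {ADV}; 4:veesorn {ADJ,NOUN}; 5:tep {CONJ,ADJ}; 6:grei {CONJ,NOUN}; 7:pliachus {NOUN}; 8:saashaux {CONJ,ADJ}; 9:nuboipoil {ADJ}; 10:klai {ADV}.
Position 1: ADJ is ruled out by rule 2; that leaves CONJ.
Position 2: ADJ is ruled out by rule 2; that leaves CONJ.
Position 4: NOUN is ruled out by rule 4; that leaves ADJ.
Position 5: ADJ is ruled out by rule 2; that leaves CONJ.
Position 6: NOUN is ruled out by rule 2; that leaves CONJ.
Position 8: ADJ is ruled out by rule 2; that leaves CONJ.
That leaves exactly one tagging: CONJ CONJ ADV ADJ CONJ CONJ NOUN CONJ ADJ ADV.
Check: rule 1 satisfied; rule 2 satisfied; rule 3 satisfied; rule 4 satisfied; rule 5 satisfied.

CONJ CONJ ADV ADJ CONJ CONJ NOUN CONJ ADJ ADV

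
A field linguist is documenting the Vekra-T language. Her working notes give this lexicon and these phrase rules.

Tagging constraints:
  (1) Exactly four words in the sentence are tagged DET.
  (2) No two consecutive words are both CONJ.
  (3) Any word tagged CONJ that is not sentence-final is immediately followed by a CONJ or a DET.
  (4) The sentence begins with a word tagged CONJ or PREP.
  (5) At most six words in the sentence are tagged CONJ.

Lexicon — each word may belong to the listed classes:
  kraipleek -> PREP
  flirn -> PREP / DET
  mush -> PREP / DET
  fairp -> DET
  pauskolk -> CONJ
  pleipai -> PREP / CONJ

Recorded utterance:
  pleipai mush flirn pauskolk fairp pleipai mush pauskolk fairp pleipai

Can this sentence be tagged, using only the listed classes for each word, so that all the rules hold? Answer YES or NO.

YES

Candidates per position — 1:pleipai {PREP,CONJ}; 2:mush {PREP,DET}; 3:flirn {PREP,DET}; 4:pauskolk {CONJ}; 5:fairp {DET}; 6:pleipai {PREP,CONJ}; 7:mush {PREP,DET}; 8:pauskolk {CONJ}; 9:fairp {DET}; 10:pleipai {PREP,CONJ}.
One satisfying assignment: PREP PREP DET CONJ DET PREP DET CONJ DET PREP.
Rule-by-rule: rule 1 holds; rule 2 holds; rule 3 holds; rule 4 holds; rule 5 holds.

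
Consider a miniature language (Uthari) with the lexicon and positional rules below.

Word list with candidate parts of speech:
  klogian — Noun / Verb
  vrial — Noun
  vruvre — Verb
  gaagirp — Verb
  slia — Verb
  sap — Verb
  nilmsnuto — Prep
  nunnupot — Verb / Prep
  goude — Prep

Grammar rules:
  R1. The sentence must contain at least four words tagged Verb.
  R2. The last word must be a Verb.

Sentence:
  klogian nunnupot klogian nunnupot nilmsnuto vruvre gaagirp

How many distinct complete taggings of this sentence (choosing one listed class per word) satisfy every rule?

11

Candidates per position — 1:klogian {Noun,Verb}; 2:nunnupot {Verb,Prep}; 3:klogian {Noun,Verb}; 4:nunnupot {Verb,Prep}; 5:nilmsnuto {Prep}; 6:vruvre {Verb}; 7:gaagirp {Verb}.
There are 16 candidate sequences in total.
Checking each against the rules leaves 11 sequences.
Count = 11.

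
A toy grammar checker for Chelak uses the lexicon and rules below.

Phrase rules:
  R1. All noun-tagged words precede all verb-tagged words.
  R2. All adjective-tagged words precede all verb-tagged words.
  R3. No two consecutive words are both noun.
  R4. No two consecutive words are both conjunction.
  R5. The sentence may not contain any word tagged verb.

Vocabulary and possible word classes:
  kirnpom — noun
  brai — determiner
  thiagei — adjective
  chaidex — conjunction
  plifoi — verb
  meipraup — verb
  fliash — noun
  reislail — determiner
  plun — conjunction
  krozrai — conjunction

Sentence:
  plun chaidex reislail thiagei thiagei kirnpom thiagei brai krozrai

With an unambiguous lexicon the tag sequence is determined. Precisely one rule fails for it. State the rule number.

4

Fixed tagging: conjunction conjunction determiner adjective adjective noun adjective determiner conjunction.
Rule check: R1 ✓, R2 ✓, R3 ✓, R4 ✗, R5 ✓.
Only rule 4 fails.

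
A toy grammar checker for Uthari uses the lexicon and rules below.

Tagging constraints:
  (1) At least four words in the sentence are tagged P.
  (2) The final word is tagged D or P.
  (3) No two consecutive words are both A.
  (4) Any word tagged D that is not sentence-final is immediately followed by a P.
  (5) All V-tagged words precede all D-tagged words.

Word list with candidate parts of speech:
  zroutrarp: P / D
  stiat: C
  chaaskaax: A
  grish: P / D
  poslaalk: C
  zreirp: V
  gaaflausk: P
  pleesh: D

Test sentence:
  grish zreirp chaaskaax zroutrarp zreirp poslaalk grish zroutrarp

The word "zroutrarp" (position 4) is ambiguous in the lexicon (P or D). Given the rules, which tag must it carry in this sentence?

P

Candidates per position — 1:grish {P,D}; 2:zreirp {V}; 3:chaaskaax {A}; 4:zroutrarp {P,D}; 5:zreirp {V}; 6:poslaalk {C}; 7:grish {P,D}; 8:zroutrarp {P,D}.
Position 1: D is ruled out by rule 1; that leaves P.
Position 4: D is ruled out by rule 1; that leaves P.
Position 7: D is ruled out by rule 1; that leaves P.
Position 8: D is ruled out by rule 1; that leaves P.
That leaves exactly one tagging: P V A P V C P P.
Verifying each rule — rule 1 ok; rule 2 ok; rule 3 ok; rule 4 ok; rule 5 ok.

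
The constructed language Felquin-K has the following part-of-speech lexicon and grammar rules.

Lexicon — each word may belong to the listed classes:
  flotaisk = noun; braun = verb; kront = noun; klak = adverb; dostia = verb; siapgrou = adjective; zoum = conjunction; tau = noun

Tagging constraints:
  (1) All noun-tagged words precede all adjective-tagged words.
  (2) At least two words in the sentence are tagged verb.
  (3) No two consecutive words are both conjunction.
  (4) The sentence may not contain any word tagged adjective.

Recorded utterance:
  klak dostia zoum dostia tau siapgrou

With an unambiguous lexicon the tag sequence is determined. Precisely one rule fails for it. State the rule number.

Fixed tagging: adverb verb conjunction verb noun adjective.
Rule check: R1 holds, R2 holds, R3 holds, R4 violated.
Only rule 4 fails.

4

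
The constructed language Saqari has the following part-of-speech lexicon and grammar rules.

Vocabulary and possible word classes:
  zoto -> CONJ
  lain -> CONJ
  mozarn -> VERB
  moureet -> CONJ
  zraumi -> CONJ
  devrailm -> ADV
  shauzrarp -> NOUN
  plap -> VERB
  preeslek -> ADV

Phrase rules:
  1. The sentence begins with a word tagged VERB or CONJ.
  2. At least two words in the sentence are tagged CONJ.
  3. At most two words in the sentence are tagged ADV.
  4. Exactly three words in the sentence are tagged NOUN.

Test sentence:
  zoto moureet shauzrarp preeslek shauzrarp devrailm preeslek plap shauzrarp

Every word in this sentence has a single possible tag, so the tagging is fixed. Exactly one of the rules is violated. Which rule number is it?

Fixed tagging: CONJ CONJ NOUN ADV NOUN ADV ADV VERB NOUN.
Rule check: R1 ok, R2 ok, R3 fails, R4 ok.
Only rule 3 fails.

3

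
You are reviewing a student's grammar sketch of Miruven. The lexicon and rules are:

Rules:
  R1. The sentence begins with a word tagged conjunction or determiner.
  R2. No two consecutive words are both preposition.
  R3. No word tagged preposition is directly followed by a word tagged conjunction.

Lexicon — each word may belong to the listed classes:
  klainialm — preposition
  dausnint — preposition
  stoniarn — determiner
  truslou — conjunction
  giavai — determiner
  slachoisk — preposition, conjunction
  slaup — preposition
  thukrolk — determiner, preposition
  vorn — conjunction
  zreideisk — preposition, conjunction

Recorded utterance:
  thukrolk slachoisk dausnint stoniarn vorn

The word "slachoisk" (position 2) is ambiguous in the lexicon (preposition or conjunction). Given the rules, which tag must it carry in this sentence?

Candidates per position — 1:thukrolk {determiner,preposition}; 2:slachoisk {preposition,conjunction}; 3:dausnint {preposition}; 4:stoniarn {determiner}; 5:vorn {conjunction}.
If word 1 were preposition, no tagging could satisfy rule 1; so word 1 is determiner.
If word 2 were preposition, no tagging could satisfy rule 2; so word 2 is conjunction.
That leaves exactly one tagging: determiner conjunction preposition determiner conjunction.
Check: rule 1 ok; rule 2 ok; rule 3 ok.

conjunction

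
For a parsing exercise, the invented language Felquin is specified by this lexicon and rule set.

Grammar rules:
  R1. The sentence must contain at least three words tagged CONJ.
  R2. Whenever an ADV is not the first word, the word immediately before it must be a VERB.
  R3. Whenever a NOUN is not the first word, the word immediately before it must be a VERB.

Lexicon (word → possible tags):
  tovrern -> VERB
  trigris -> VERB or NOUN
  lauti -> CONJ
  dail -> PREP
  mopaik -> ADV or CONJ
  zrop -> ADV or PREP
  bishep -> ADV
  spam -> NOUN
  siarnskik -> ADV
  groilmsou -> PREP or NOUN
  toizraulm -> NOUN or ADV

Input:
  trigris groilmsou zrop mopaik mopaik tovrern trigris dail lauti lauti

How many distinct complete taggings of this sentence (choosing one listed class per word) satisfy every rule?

Candidates per position — 1:trigris {VERB,NOUN}; 2:groilmsou {PREP,NOUN}; 3:zrop {ADV,PREP}; 4:mopaik {ADV,CONJ}; 5:mopaik {ADV,CONJ}; 6:tovrern {VERB}; 7:trigris {VERB,NOUN}; 8:dail {PREP}; 9:lauti {CONJ}; 10:lauti {CONJ}.
There are 64 candidate sequences in total.
Checking each against the rules leaves 6 sequences.
Count = 6.

6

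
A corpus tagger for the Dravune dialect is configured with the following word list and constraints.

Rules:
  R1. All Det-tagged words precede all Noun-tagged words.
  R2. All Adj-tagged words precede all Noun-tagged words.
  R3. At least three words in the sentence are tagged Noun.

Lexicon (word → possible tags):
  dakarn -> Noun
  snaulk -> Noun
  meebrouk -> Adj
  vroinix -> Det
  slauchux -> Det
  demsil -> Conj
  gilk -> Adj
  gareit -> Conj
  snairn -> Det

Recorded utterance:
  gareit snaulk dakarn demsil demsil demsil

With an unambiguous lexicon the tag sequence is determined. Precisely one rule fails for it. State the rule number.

Fixed tagging: Conj Noun Noun Conj Conj Conj.
Applying the rules: R1 ✓, R2 ✓, R3 ✗.
Only rule 3 fails.

3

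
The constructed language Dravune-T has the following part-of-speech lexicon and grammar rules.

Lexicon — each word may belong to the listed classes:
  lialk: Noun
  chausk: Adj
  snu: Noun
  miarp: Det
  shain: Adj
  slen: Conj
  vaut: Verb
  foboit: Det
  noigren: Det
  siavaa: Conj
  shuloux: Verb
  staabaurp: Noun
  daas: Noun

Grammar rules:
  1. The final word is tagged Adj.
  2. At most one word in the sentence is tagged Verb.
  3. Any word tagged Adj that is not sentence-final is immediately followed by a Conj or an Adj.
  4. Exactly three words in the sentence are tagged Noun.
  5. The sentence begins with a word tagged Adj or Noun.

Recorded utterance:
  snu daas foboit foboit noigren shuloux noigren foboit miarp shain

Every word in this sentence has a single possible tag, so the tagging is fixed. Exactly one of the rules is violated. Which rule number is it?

Fixed tagging: Noun Noun Det Det Det Verb Det Det Det Adj.
Applying the rules: R1 ok, R2 ok, R3 ok, R4 fails, R5 ok.
Only rule 4 fails.

4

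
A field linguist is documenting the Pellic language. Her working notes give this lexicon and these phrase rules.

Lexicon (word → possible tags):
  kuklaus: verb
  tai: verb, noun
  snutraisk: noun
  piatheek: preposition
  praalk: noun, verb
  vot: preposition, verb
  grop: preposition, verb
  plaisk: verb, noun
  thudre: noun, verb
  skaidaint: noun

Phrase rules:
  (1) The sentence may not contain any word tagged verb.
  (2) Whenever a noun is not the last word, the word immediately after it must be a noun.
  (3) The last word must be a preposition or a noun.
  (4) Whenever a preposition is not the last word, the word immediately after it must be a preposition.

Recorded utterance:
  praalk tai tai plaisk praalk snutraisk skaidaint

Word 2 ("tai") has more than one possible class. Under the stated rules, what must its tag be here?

Candidates per position — 1:praalk {noun,verb}; 2:tai {verb,noun}; 3:tai {verb,noun}; 4:plaisk {verb,noun}; 5:praalk {noun,verb}; 6:snutraisk {noun}; 7:skaidaint {noun}.
Position 1: verb is ruled out by rule 1; that leaves noun.
Position 2: verb is ruled out by rule 1; that leaves noun.
Position 3: verb is ruled out by rule 1; that leaves noun.
Position 4: verb is ruled out by rule 1; that leaves noun.
Position 5: verb is ruled out by rule 1; that leaves noun.
The only consistent sequence is: noun noun noun noun noun noun noun.
Rule-by-rule: rule 1 satisfied; rule 2 satisfied; rule 3 satisfied; rule 4 satisfied.

noun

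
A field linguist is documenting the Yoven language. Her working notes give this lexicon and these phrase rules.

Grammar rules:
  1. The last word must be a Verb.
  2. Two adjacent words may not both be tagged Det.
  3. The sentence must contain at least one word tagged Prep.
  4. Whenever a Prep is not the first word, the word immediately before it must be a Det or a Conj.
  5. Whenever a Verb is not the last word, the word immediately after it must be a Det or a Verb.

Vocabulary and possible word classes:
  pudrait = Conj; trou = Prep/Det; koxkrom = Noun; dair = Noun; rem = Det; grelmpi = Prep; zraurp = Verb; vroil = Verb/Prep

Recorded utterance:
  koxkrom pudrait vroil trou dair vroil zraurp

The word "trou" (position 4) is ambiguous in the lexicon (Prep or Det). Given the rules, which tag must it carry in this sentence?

Candidates per position — 1:koxkrom {Noun}; 2:pudrait {Conj}; 3:vroil {Verb,Prep}; 4:trou {Prep,Det}; 5:dair {Noun}; 6:vroil {Verb,Prep}; 7:zraurp {Verb}.
At position 4, choosing Prep makes rule 4 impossible to satisfy; hence Det.
At position 6, choosing Prep makes rule 4 impossible to satisfy; hence Verb.
At position 3, choosing Verb makes rule 3 impossible to satisfy; hence Prep.
So the tagging must be: Noun Conj Prep Det Noun Verb Verb.
Checking: rule 1 holds; rule 2 holds; rule 3 holds; rule 4 holds; rule 5 holds.

Det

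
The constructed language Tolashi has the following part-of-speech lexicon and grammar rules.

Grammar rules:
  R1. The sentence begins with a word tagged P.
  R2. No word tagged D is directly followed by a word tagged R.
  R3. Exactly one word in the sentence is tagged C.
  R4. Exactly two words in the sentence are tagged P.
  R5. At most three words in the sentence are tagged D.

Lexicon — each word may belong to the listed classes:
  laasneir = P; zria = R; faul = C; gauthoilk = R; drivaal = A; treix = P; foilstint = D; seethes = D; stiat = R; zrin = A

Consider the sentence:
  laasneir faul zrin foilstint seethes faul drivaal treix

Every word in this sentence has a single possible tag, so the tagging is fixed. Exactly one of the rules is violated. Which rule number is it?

3

Fixed tagging: P C A D D C A P.
Applying the rules: R1 holds, R2 holds, R3 violated, R4 holds, R5 holds.
Only rule 3 fails.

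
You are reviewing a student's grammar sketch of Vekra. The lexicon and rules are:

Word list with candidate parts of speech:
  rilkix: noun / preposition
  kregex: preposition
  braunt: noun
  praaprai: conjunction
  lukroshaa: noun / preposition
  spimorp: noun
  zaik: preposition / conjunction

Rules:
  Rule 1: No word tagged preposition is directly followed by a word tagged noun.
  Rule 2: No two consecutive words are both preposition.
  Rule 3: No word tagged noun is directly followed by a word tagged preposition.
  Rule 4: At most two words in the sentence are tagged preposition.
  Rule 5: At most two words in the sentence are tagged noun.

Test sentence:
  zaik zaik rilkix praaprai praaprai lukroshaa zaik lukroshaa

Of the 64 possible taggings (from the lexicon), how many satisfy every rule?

9

Candidates per position — 1:zaik {preposition,conjunction}; 2:zaik {preposition,conjunction}; 3:rilkix {noun,preposition}; 4:praaprai {conjunction}; 5:praaprai {conjunction}; 6:lukroshaa {noun,preposition}; 7:zaik {preposition,conjunction}; 8:lukroshaa {noun,preposition}.
There are 64 candidate sequences in total.
Checking each against the rules leaves 9 sequences.
Count = 9.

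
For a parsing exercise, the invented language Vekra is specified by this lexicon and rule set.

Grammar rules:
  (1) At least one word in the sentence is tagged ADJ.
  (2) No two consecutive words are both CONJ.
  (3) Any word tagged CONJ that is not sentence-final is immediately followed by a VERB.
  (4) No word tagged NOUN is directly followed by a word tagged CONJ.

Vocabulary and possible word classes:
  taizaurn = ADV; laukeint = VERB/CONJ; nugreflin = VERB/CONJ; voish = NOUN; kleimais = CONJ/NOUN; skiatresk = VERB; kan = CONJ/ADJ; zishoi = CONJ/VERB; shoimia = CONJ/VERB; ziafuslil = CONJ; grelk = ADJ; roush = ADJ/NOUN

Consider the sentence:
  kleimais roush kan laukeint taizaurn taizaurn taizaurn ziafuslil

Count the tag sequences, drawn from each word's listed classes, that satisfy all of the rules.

Candidates per position — 1:kleimais {CONJ,NOUN}; 2:roush {ADJ,NOUN}; 3:kan {CONJ,ADJ}; 4:laukeint {VERB,CONJ}; 5:taizaurn {ADV}; 6:taizaurn {ADV}; 7:taizaurn {ADV}; 8:ziafuslil {CONJ}.
There are 16 candidate sequences in total.
The sequences that satisfy every rule: NOUN ADJ CONJ VERB ADV ADV ADV CONJ; NOUN ADJ ADJ VERB ADV ADV ADV CONJ; NOUN NOUN ADJ VERB ADV ADV ADV CONJ.
Count = 3.

3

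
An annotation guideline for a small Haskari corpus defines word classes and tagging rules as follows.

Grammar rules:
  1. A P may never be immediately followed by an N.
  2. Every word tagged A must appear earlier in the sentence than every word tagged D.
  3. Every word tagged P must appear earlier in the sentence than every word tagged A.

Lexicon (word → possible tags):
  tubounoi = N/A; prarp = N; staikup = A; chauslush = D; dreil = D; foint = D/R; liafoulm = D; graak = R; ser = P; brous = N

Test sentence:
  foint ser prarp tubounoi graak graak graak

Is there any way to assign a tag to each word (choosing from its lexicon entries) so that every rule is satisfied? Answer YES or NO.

NO

Candidates per position — 1:foint {D,R}; 2:ser {P}; 3:prarp {N}; 4:tubounoi {N,A}; 5:graak {R}; 6:graak {R}; 7:graak {R}.
Rule 1 cannot be satisfied by any choice of tags from the lexicon.
So there is no consistent tagging.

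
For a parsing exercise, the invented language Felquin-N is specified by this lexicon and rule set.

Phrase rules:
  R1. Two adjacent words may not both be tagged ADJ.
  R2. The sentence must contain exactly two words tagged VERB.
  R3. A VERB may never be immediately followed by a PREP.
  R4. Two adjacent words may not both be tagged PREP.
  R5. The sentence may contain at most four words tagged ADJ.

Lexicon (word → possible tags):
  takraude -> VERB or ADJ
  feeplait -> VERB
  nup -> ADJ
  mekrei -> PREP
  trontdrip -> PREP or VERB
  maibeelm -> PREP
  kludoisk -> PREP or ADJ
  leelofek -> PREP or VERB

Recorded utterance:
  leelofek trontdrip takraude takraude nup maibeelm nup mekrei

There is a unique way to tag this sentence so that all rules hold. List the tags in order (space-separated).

PREP VERB ADJ VERB ADJ PREP ADJ PREP

Candidates per position — 1:leelofek {PREP,VERB}; 2:trontdrip {PREP,VERB}; 3:takraude {VERB,ADJ}; 4:takraude {VERB,ADJ}; 5:nup {ADJ}; 6:maibeelm {PREP}; 7:nup {ADJ}; 8:mekrei {PREP}.
Word 4 cannot be ADJ — rule 1 would then fail for every completion. It is VERB.
The remaining ambiguous positions (1, 2, 3) are resolved jointly — only one combination satisfies every rule.
The only consistent sequence is: PREP VERB ADJ VERB ADJ PREP ADJ PREP.
Verifying each rule — rule 1 ok; rule 2 ok; rule 3 ok; rule 4 ok; rule 5 ok.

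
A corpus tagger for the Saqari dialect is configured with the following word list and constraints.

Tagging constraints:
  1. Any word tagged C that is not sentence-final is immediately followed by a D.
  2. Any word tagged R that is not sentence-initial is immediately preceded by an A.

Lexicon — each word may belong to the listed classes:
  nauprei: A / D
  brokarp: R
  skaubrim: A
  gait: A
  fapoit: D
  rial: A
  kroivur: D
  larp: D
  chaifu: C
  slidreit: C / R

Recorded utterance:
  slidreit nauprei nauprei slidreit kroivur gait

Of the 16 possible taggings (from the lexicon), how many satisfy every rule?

9

Candidates per position — 1:slidreit {C,R}; 2:nauprei {A,D}; 3:nauprei {A,D}; 4:slidreit {C,R}; 5:kroivur {D}; 6:gait {A}.
There are 16 candidate sequences in total.
Checking each against the rules leaves 9 sequences.
Count = 9.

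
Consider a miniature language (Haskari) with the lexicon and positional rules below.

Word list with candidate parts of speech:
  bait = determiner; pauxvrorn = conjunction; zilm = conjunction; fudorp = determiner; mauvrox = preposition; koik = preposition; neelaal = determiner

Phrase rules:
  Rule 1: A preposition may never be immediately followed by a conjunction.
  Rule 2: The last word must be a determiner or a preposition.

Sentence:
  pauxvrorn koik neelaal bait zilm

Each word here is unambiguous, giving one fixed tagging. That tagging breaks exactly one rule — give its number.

2

Fixed tagging: conjunction preposition determiner determiner conjunction.
Checking each rule: R1 pass, R2 fail.
Only rule 2 fails.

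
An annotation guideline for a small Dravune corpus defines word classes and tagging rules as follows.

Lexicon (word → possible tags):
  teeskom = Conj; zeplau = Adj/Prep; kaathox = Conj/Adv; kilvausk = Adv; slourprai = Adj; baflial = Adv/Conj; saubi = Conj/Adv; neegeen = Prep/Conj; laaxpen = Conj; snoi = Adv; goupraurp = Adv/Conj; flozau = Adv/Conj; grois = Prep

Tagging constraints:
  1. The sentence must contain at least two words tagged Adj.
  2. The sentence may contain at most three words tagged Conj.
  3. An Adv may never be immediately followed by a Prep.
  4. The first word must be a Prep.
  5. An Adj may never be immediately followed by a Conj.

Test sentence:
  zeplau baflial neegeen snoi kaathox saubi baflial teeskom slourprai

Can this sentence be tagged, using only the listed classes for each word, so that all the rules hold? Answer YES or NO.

NO

Candidates per position — 1:zeplau {Adj,Prep}; 2:baflial {Adv,Conj}; 3:neegeen {Prep,Conj}; 4:snoi {Adv}; 5:kaathox {Conj,Adv}; 6:saubi {Conj,Adv}; 7:baflial {Adv,Conj}; 8:teeskom {Conj}; 9:slourprai {Adj}.
Every candidate sequence violates at least one rule; no consistent tagging exists.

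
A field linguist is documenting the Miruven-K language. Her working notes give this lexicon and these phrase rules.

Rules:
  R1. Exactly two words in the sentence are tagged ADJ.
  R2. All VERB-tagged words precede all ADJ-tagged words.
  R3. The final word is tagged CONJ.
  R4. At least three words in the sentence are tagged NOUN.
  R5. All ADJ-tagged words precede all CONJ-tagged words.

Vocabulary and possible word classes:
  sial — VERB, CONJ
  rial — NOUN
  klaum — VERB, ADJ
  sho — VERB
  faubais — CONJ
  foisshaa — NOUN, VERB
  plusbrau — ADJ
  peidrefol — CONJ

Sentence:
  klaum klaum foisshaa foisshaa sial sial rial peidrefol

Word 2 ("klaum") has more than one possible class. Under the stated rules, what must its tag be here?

Candidates per position — 1:klaum {VERB,ADJ}; 2:klaum {VERB,ADJ}; 3:foisshaa {NOUN,VERB}; 4:foisshaa {NOUN,VERB}; 5:sial {VERB,CONJ}; 6:sial {VERB,CONJ}; 7:rial {NOUN}; 8:peidrefol {CONJ}.
Word 1 cannot be VERB — rule 1 would then fail for every completion. It is ADJ.
Word 2 cannot be VERB — rule 1 would then fail for every completion. It is ADJ.
Word 3 cannot be VERB — rule 2 would then fail for every completion. It is NOUN.
Word 4 cannot be VERB — rule 2 would then fail for every completion. It is NOUN.
Word 5 cannot be VERB — rule 2 would then fail for every completion. It is CONJ.
Word 6 cannot be VERB — rule 2 would then fail for every completion. It is CONJ.
The unique satisfying tagging is: ADJ ADJ NOUN NOUN CONJ CONJ NOUN CONJ.
Checking: rule 1 ✓; rule 2 ✓; rule 3 ✓; rule 4 ✓; rule 5 ✓.

ADJ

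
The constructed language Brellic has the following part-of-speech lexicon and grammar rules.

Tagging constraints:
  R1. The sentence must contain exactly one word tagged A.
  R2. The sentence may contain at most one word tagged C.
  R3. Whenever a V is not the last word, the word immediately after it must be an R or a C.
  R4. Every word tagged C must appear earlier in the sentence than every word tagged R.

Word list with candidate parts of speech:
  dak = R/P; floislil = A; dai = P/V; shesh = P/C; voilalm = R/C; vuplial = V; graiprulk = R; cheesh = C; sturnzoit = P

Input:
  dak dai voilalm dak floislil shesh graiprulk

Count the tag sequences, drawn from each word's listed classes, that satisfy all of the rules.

12

Candidates per position — 1:dak {R,P}; 2:dai {P,V}; 3:voilalm {R,C}; 4:dak {R,P}; 5:floislil {A}; 6:shesh {P,C}; 7:graiprulk {R}.
There are 32 candidate sequences in total.
Checking each against the rules leaves 12 sequences.
Count = 12.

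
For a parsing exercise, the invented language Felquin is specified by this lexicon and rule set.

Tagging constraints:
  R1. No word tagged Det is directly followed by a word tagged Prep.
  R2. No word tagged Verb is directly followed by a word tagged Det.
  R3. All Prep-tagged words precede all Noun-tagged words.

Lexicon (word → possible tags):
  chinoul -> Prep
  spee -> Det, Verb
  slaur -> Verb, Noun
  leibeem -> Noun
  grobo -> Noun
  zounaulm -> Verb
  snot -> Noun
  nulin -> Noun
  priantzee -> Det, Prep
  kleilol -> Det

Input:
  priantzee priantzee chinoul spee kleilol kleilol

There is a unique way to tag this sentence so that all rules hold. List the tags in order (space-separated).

Prep Prep Prep Det Det Det

Candidates per position — 1:priantzee {Det,Prep}; 2:priantzee {Det,Prep}; 3:chinoul {Prep}; 4:spee {Det,Verb}; 5:kleilol {Det}; 6:kleilol {Det}.
If word 1 were Det, no tagging could satisfy rule 1; so word 1 is Prep.
If word 2 were Det, no tagging could satisfy rule 1; so word 2 is Prep.
If word 4 were Verb, no tagging could satisfy rule 2; so word 4 is Det.
So the tagging must be: Prep Prep Prep Det Det Det.
Check: rule 1 satisfied; rule 2 satisfied; rule 3 satisfied.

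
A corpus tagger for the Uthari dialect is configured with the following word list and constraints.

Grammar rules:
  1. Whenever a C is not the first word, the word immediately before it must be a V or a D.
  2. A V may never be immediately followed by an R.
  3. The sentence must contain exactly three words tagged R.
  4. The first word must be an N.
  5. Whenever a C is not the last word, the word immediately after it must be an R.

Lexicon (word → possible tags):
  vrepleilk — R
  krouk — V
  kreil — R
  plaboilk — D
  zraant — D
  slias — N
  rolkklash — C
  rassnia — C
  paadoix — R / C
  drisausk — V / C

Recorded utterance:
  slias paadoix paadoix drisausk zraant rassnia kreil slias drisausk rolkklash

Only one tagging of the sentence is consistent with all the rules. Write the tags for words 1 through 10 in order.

Candidates per position — 1:slias {N}; 2:paadoix {R,C}; 3:paadoix {R,C}; 4:drisausk {V,C}; 5:zraant {D}; 6:rassnia {C}; 7:kreil {R}; 8:slias {N}; 9:drisausk {V,C}; 10:rolkklash {C}.
At position 2, choosing C makes rule 1 impossible to satisfy; hence R.
At position 3, choosing C makes rule 1 impossible to satisfy; hence R.
At position 4, choosing C makes rule 1 impossible to satisfy; hence V.
At position 9, choosing C makes rule 1 impossible to satisfy; hence V.
That leaves exactly one tagging: N R R V D C R N V C.
Checking: rule 1 satisfied; rule 2 satisfied; rule 3 satisfied; rule 4 satisfied; rule 5 satisfied.

N R R V D C R N V C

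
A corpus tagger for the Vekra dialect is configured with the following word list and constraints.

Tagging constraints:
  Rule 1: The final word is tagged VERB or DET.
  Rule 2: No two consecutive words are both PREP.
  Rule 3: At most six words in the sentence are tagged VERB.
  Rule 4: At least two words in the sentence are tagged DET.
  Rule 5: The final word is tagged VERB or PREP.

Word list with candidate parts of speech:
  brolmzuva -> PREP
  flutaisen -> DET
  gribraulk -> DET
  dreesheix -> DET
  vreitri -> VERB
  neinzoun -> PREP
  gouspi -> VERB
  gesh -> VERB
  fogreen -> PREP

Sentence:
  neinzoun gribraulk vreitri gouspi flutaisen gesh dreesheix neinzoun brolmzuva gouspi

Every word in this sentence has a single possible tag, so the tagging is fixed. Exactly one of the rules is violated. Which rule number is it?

Fixed tagging: PREP DET VERB VERB DET VERB DET PREP PREP VERB.
Rule check: R1 pass, R2 fail, R3 pass, R4 pass, R5 pass.
Only rule 2 fails.

2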